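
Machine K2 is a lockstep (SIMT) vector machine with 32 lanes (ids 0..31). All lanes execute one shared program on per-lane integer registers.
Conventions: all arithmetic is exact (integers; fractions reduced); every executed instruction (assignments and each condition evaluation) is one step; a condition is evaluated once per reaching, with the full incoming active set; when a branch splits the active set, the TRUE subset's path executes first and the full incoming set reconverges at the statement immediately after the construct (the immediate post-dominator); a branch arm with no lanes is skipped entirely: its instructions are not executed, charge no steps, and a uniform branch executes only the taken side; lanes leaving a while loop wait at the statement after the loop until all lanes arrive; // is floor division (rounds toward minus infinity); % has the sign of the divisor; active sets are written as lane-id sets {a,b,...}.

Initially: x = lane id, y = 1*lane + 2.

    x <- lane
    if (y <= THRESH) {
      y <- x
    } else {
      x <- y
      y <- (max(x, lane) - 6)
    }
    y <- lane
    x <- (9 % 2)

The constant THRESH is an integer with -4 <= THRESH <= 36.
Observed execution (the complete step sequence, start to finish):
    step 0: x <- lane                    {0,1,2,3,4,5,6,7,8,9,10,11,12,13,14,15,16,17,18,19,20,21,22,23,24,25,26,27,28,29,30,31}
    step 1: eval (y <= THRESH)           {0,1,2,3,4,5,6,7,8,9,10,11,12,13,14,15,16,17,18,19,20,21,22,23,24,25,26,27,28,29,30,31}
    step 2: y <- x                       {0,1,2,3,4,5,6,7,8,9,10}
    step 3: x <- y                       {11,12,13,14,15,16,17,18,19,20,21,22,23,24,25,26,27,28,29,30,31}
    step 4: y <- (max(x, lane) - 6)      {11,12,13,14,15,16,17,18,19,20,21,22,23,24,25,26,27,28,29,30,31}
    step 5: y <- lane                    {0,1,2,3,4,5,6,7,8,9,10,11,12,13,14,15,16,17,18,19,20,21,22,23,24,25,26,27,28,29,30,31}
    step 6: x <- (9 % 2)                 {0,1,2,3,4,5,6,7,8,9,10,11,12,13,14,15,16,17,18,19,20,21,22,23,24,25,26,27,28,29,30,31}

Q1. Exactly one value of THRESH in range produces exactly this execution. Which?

Answer: THRESH = 12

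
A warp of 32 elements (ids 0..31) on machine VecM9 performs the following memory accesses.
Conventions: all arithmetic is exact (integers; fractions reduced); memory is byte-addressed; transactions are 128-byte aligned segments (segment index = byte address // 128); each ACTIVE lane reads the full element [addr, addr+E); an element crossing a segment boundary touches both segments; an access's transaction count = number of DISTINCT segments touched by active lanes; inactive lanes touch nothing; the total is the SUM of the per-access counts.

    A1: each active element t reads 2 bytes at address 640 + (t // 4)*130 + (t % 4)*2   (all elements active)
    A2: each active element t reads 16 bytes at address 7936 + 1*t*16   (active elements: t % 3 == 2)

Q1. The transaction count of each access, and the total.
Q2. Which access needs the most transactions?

A1: 8 transactions
A2: 4 transactions

Answer: 8,4; total 12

Answer: A1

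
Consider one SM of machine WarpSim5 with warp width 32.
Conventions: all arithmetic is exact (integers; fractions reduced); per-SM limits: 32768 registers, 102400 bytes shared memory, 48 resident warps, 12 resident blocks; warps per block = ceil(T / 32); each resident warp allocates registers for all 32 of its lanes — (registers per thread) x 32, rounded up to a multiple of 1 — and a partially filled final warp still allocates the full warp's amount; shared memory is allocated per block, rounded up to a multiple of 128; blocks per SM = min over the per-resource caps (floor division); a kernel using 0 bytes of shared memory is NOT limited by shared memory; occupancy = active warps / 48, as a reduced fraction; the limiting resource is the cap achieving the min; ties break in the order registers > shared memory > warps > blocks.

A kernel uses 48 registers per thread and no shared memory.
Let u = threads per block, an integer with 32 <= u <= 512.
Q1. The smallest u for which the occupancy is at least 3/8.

Answer: u = 33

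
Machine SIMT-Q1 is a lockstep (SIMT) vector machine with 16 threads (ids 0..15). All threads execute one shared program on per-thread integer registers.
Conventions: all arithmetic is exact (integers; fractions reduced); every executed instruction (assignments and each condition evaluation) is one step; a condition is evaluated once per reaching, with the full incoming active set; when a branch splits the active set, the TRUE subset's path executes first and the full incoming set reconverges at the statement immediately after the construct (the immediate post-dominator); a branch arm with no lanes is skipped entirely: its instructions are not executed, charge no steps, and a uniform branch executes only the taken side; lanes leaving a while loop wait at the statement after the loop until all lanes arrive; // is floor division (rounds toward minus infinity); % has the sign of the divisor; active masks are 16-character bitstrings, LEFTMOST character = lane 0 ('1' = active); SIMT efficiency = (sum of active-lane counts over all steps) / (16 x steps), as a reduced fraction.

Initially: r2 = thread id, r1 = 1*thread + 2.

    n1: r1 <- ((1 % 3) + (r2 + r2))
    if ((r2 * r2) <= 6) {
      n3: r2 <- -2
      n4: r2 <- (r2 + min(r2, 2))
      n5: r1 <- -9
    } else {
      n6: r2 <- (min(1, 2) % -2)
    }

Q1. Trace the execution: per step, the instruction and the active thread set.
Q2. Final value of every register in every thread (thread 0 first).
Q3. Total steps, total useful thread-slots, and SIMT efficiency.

step 0: r1 <- ((1 % 3) + (r2 + r2))  1111111111111111
step 1: eval ((r2 * r2) <= 6)        1111111111111111
step 2: r2 <- -2                     1110000000000000
step 3: r2 <- (r2 + min(r2, 2))      1110000000000000
step 4: r1 <- -9                     1110000000000000
step 5: r2 <- (min(1, 2) % -2)       0001111111111111

Answer: 6 steps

r2: -4,-4,-4,-1,-1,-1,-1,-1,-1,-1,-1,-1,-1,-1,-1,-1
r1: -9,-9,-9,7,9,11,13,15,17,19,21,23,25,27,29,31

steps = 6; useful = 54; efficiency = 54/96 = 9/16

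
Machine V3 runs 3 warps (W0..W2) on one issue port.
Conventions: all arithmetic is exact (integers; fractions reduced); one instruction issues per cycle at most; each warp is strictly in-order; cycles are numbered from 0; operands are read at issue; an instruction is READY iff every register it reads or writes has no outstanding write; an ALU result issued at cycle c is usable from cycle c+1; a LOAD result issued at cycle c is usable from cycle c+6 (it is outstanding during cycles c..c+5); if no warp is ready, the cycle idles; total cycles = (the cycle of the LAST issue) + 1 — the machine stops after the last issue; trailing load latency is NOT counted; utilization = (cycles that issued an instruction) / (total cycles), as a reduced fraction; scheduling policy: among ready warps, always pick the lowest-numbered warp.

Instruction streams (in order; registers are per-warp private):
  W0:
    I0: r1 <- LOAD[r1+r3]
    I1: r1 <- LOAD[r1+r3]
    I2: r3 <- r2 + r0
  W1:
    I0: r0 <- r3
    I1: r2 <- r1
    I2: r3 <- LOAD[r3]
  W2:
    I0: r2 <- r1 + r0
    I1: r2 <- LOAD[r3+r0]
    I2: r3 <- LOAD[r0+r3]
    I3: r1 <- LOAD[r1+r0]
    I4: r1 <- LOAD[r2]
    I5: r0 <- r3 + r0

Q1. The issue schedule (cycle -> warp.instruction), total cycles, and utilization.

cycle 0: W0.I0
cycle 1: W1.I0
cycle 2: W1.I1
cycle 3: W1.I2
cycle 4: W2.I0
cycle 5: W2.I1
cycle 6: W0.I1
cycle 7: W0.I2
cycle 8: W2.I2
cycle 9: W2.I3
cycle 10: idle
cycle 11: idle
cycle 12: idle
cycle 13: idle
cycle 14: idle
cycle 15: W2.I4
cycle 16: W2.I5

Answer: 17 cycles, utilization 12/17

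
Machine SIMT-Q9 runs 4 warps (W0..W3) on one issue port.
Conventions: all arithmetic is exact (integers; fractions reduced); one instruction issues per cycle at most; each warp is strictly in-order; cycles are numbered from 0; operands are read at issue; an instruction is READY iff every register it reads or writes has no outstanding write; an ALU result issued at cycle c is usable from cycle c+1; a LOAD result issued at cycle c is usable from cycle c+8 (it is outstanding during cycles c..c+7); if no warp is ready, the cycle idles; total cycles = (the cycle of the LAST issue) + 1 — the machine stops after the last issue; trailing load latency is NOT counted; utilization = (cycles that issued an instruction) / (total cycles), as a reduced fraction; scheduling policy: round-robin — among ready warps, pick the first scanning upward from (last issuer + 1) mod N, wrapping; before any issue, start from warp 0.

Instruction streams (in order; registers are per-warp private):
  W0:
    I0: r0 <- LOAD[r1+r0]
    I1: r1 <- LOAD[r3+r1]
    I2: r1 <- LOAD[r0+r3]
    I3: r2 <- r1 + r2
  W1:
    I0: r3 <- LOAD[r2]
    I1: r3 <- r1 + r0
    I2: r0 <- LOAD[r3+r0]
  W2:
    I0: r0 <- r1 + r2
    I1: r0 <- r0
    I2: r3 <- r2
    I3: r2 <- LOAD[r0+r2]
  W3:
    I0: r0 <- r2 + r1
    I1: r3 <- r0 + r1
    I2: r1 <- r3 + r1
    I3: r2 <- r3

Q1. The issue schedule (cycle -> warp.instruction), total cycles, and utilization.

cycle 0: W0.I0
cycle 1: W1.I0
cycle 2: W2.I0
cycle 3: W3.I0
cycle 4: W0.I1
cycle 5: W2.I1
cycle 6: W3.I1
cycle 7: W2.I2
cycle 8: W3.I2
cycle 9: W1.I1
cycle 10: W2.I3
cycle 11: W3.I3
cycle 12: W0.I2
cycle 13: W1.I2
cycle 14: idle
cycle 15: idle
cycle 16: idle
cycle 17: idle
cycle 18: idle
cycle 19: idle
cycle 20: W0.I3

Answer: 21 cycles, utilization 5/7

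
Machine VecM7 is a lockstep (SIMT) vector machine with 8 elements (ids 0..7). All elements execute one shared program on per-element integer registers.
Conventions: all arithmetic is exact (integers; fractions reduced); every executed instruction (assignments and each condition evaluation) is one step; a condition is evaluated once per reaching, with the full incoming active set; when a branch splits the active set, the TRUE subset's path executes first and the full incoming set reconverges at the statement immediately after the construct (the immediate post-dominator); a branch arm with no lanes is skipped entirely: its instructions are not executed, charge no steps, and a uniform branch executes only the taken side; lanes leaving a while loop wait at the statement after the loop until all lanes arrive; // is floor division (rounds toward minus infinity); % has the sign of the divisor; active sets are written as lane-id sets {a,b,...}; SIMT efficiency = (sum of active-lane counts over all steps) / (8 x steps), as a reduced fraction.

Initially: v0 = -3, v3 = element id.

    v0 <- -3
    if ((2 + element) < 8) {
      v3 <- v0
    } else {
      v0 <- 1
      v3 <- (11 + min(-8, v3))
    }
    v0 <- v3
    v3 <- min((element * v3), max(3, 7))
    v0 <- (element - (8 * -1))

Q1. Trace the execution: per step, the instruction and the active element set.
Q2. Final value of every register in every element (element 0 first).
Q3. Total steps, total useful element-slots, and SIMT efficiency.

step 0: v0 <- -3                     {0,1,2,3,4,5,6,7}
step 1: eval ((2 + element) < 8)     {0,1,2,3,4,5,6,7}
step 2: v3 <- v0                     {0,1,2,3,4,5}
step 3: v0 <- 1                      {6,7}
step 4: v3 <- (11 + min(-8, v3))     {6,7}
step 5: v0 <- v3                     {0,1,2,3,4,5,6,7}
step 6: v3 <- min((element * v3), max(3, 7)) {0,1,2,3,4,5,6,7}
step 7: v0 <- (element - (8 * -1))   {0,1,2,3,4,5,6,7}

Answer: 8 steps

v0: 8,9,10,11,12,13,14,15
v3: 0,-3,-6,-9,-12,-15,7,7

steps = 8; useful = 50; efficiency = 50/64 = 25/32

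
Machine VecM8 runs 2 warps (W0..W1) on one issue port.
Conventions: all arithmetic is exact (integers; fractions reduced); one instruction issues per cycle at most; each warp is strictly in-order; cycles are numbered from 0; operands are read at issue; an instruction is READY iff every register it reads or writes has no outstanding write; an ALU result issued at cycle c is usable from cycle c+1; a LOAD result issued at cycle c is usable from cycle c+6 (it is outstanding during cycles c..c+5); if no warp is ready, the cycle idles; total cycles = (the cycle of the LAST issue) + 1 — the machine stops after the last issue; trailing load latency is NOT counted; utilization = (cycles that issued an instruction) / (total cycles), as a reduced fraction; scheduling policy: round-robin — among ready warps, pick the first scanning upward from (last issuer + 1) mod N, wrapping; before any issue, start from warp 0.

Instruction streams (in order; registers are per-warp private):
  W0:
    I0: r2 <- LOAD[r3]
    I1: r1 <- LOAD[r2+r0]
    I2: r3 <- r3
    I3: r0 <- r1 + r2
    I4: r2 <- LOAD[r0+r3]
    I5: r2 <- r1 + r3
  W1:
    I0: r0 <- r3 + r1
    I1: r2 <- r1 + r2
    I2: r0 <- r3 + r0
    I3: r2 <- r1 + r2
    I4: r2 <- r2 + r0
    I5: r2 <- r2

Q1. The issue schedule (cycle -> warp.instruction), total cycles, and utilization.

cycle 0: W0.I0
cycle 1: W1.I0
cycle 2: W1.I1
cycle 3: W1.I2
cycle 4: W1.I3
cycle 5: W1.I4
cycle 6: W0.I1
cycle 7: W1.I5
cycle 8: W0.I2
cycle 9: idle
cycle 10: idle
cycle 11: idle
cycle 12: W0.I3
cycle 13: W0.I4
cycle 14: idle
cycle 15: idle
cycle 16: idle
cycle 17: idle
cycle 18: idle
cycle 19: W0.I5

Answer: 20 cycles, utilization 3/5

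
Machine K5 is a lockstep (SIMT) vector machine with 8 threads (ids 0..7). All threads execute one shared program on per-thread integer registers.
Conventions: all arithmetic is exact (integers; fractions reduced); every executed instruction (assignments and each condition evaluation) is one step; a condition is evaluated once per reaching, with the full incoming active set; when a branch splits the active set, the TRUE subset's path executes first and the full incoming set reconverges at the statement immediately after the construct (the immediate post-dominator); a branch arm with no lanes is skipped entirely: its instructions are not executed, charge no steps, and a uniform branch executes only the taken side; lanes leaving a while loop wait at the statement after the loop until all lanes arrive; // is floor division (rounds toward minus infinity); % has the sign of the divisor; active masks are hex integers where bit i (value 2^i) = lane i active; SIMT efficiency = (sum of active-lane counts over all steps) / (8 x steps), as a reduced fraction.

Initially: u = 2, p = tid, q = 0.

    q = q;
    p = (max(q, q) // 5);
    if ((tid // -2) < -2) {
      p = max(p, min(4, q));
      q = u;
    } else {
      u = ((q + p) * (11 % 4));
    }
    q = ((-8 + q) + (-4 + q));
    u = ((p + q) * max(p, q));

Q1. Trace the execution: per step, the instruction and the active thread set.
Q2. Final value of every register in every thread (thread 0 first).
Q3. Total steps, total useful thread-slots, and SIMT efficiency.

step 0: q <- q                       0xff
step 1: p <- (max(q, q) // 5)        0xff
step 2: eval ((tid // -2) < -2)      0xff
step 3: p <- max(p, min(4, q))       0xe0
step 4: q <- u                       0xe0
step 5: u <- ((q + p) * (11 % 4))    0x1f
step 6: q <- ((-8 + q) + (-4 + q))   0xff
step 7: u <- ((p + q) * max(p, q))   0xff

Answer: 8 steps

u: 0,0,0,0,0,0,0,0
p: 0,0,0,0,0,0,0,0
q: -12,-12,-12,-12,-12,-8,-8,-8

steps = 8; useful = 51; efficiency = 51/64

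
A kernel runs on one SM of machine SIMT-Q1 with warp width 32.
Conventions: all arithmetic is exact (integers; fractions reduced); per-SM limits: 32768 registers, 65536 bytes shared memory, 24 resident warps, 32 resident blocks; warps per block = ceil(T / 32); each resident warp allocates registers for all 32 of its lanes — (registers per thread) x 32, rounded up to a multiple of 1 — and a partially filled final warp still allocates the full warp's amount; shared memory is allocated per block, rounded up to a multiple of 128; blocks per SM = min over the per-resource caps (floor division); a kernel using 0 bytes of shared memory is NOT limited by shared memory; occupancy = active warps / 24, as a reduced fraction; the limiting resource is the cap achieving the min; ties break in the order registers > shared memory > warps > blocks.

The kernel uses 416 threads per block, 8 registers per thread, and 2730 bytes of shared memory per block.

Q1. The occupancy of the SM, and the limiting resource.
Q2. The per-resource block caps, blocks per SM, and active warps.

Answer: occupancy 13/24, limited by warps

registers: 9 blocks
shared memory: 23 blocks
warps: 1 block
blocks: 32 blocks

Answer: 1 block, 13 active warps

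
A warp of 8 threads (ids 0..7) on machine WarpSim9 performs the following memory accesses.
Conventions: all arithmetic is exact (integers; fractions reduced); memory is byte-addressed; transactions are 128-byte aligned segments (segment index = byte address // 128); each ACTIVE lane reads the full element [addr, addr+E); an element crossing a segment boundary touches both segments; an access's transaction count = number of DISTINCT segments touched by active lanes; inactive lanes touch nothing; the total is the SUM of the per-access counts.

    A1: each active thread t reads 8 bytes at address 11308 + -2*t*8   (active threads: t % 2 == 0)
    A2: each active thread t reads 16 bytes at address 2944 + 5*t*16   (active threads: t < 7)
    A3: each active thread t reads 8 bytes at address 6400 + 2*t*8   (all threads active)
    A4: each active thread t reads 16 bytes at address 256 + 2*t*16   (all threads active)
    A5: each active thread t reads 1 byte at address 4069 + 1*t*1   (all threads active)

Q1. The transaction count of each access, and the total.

A1: 2 transactions
A2: 4 transactions
A3: 1 transaction
A4: 2 transactions
A5: 1 transaction

Answer: 2,4,1,2,1; total 10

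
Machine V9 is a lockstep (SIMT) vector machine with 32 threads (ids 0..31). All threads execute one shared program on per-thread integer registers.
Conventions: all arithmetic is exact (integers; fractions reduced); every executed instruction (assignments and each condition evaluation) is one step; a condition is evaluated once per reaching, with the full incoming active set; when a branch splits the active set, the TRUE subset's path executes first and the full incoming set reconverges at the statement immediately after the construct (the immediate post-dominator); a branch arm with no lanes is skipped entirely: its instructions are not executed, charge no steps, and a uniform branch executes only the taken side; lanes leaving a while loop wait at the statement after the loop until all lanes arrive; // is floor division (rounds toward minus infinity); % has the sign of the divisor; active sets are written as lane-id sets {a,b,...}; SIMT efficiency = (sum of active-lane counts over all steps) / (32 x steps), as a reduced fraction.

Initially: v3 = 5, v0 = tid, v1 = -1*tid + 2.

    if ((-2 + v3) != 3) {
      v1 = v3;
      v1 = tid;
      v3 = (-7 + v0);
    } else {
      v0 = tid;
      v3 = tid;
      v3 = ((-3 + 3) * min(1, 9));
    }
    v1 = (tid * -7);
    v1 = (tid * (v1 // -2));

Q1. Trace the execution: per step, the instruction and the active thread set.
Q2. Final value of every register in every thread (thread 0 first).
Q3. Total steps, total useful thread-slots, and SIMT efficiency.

step 0: eval ((-2 + v3) != 3)        {0,1,2,3,4,5,6,7,8,9,10,11,12,13,14,15,16,17,18,19,20,21,22,23,24,25,26,27,28,29,30,31}
step 1: v0 <- tid                    {0,1,2,3,4,5,6,7,8,9,10,11,12,13,14,15,16,17,18,19,20,21,22,23,24,25,26,27,28,29,30,31}
step 2: v3 <- tid                    {0,1,2,3,4,5,6,7,8,9,10,11,12,13,14,15,16,17,18,19,20,21,22,23,24,25,26,27,28,29,30,31}
step 3: v3 <- ((-3 + 3) * min(1, 9)) {0,1,2,3,4,5,6,7,8,9,10,11,12,13,14,15,16,17,18,19,20,21,22,23,24,25,26,27,28,29,30,31}
step 4: v1 <- (tid * -7)             {0,1,2,3,4,5,6,7,8,9,10,11,12,13,14,15,16,17,18,19,20,21,22,23,24,25,26,27,28,29,30,31}
step 5: v1 <- (tid * (v1 // -2))     {0,1,2,3,4,5,6,7,8,9,10,11,12,13,14,15,16,17,18,19,20,21,22,23,24,25,26,27,28,29,30,31}

Answer: 6 steps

v3: 0,0,0,0,0,0,0,0,0,0,0,0,0,0,0,0,0,0,0,0,0,0,0,0,0,0,0,0,0,0,0,0
v0: 0,1,2,3,4,5,6,7,8,9,10,11,12,13,14,15,16,17,18,19,20,21,22,23,24,25,26,27,28,29,30,31
v1: 0,3,14,30,56,85,126,168,224,279,350,418,504,585,686,780,896,1003,1134,1254,1400,1533,1694,1840,2016,2175,2366,2538,2744,2929,3150,3348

steps = 6; useful = 192; efficiency = 192/192 = 1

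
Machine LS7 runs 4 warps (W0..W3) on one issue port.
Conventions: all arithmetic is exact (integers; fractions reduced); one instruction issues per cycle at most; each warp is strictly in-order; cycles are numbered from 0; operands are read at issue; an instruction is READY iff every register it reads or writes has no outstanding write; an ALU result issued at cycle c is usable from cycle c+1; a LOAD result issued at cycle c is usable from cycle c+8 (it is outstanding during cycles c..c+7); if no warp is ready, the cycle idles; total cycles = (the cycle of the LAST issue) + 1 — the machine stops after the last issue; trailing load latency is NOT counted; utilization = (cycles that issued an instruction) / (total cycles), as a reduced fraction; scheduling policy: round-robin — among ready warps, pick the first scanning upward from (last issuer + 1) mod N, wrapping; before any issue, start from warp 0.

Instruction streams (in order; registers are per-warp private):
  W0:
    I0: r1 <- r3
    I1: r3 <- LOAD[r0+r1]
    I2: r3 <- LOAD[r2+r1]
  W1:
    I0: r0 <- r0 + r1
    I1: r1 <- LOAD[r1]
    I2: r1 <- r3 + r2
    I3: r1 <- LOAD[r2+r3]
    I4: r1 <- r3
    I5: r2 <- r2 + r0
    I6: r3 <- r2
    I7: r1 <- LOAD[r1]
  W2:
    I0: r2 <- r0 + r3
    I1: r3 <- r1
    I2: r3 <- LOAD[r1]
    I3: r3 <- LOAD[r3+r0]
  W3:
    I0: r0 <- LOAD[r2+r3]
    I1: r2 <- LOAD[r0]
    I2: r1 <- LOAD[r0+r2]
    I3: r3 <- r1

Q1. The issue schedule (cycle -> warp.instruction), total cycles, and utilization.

cycle 0: W0.I0
cycle 1: W1.I0
cycle 2: W2.I0
cycle 3: W3.I0
cycle 4: W0.I1
cycle 5: W1.I1
cycle 6: W2.I1
cycle 7: W2.I2
cycle 8: idle
cycle 9: idle
cycle 10: idle
cycle 11: W3.I1
cycle 12: W0.I2
cycle 13: W1.I2
cycle 14: W1.I3
cycle 15: W2.I3
cycle 16: idle
cycle 17: idle
cycle 18: idle
cycle 19: W3.I2
cycle 20: idle
cycle 21: idle
cycle 22: W1.I4
cycle 23: W1.I5
cycle 24: W1.I6
cycle 25: W1.I7
cycle 26: idle
cycle 27: W3.I3

Answer: 28 cycles, utilization 19/28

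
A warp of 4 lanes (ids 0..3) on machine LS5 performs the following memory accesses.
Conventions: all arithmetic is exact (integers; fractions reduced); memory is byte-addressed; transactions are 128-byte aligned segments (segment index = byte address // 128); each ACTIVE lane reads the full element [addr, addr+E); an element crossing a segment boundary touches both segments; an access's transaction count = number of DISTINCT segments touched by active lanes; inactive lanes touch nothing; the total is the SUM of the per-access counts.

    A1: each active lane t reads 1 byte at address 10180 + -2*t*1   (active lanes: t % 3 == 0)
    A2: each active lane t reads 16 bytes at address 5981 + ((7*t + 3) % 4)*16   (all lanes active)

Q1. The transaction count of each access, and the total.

A1: 1 transaction
A2: 2 transactions

Answer: 1,2; total 3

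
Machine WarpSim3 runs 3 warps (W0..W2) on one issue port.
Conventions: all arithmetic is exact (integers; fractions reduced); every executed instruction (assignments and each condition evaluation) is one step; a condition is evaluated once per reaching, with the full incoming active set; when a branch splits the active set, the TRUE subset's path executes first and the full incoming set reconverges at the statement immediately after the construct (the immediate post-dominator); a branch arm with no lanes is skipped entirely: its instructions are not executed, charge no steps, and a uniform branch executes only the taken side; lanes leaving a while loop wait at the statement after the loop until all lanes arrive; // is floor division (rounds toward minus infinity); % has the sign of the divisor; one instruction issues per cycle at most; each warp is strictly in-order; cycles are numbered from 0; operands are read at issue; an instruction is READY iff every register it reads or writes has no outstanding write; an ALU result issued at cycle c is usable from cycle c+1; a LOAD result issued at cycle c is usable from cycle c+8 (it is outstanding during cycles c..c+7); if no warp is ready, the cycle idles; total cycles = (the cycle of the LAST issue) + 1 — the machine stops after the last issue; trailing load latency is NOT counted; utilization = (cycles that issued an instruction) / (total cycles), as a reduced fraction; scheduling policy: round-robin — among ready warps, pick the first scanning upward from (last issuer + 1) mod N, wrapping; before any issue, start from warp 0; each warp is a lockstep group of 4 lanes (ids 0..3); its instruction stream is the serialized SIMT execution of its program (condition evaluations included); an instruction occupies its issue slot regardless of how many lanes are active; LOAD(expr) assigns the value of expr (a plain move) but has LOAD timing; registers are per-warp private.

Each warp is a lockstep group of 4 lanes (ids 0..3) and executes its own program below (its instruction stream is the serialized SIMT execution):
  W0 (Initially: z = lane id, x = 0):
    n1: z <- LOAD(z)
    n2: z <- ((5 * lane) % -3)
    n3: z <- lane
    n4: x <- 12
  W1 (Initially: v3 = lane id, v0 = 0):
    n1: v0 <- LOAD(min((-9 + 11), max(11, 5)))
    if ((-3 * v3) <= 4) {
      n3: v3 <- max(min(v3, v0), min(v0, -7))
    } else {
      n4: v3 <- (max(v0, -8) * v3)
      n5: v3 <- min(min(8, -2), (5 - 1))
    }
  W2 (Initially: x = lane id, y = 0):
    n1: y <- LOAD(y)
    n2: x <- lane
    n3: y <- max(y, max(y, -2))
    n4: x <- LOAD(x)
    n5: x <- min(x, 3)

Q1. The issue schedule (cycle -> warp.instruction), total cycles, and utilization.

cycle 0: W0.I0
cycle 1: W1.I0
cycle 2: W2.I0
cycle 3: W1.I1
cycle 4: W2.I1
cycle 5: idle
cycle 6: idle
cycle 7: idle
cycle 8: W0.I1
cycle 9: W1.I2
cycle 10: W2.I2
cycle 11: W0.I2
cycle 12: W2.I3
cycle 13: W0.I3
cycle 14: idle
cycle 15: idle
cycle 16: idle
cycle 17: idle
cycle 18: idle
cycle 19: idle
cycle 20: W2.I4

Answer: 21 cycles, utilization 4/7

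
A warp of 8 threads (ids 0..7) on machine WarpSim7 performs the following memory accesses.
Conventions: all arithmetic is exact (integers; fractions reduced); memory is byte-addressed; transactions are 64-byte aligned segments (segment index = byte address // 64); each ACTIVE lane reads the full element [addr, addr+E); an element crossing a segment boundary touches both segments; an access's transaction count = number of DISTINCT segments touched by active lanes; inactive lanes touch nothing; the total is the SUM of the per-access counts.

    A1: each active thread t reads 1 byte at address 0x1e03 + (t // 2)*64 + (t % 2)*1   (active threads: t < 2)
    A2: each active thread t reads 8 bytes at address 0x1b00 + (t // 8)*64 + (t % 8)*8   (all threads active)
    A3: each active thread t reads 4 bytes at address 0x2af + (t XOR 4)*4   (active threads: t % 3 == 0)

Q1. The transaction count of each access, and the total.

A1: 1 transaction
A2: 1 transaction
A3: 2 transactions

Answer: 1,1,2; total 4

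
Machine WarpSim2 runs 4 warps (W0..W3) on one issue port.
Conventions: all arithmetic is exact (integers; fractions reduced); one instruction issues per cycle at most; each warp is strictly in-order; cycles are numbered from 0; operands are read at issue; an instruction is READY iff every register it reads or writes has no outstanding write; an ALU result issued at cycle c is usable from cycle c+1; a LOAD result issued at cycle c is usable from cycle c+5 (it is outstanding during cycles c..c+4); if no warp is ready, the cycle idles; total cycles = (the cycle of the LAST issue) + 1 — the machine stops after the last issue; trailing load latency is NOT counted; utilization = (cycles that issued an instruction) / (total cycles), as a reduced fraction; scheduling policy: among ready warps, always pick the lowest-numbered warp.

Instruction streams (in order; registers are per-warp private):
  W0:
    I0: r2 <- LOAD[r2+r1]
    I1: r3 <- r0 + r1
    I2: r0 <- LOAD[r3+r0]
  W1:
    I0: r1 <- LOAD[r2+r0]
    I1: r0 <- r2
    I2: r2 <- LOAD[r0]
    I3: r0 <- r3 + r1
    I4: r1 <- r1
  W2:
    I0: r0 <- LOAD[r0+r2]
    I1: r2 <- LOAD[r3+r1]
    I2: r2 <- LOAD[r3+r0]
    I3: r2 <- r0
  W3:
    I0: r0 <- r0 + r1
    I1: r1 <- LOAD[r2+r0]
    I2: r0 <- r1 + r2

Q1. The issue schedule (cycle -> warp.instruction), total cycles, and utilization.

cycle 0: W0.I0
cycle 1: W0.I1
cycle 2: W0.I2
cycle 3: W1.I0
cycle 4: W1.I1
cycle 5: W1.I2
cycle 6: W2.I0
cycle 7: W2.I1
cycle 8: W1.I3
cycle 9: W1.I4
cycle 10: W3.I0
cycle 11: W3.I1
cycle 12: W2.I2
cycle 13: idle
cycle 14: idle
cycle 15: idle
cycle 16: W3.I2
cycle 17: W2.I3

Answer: 18 cycles, utilization 5/6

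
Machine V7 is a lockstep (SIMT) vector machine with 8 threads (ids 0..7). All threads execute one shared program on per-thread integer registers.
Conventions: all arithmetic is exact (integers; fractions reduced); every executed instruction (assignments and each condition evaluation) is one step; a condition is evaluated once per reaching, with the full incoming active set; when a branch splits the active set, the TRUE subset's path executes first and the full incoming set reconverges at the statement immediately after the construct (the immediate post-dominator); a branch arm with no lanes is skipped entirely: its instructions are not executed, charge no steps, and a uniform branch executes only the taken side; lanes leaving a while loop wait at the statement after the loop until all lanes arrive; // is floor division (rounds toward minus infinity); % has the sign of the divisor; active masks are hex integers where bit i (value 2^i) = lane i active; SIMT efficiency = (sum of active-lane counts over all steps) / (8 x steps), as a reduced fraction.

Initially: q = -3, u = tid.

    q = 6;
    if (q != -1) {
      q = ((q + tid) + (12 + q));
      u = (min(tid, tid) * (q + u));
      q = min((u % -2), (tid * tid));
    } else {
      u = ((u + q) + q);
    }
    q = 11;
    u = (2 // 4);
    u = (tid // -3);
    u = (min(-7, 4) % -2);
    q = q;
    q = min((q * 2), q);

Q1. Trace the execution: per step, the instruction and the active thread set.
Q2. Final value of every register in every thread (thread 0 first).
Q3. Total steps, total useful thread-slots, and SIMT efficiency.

step 0: q <- 6                       0xff
step 1: eval (q != -1)               0xff
step 2: q <- ((q + tid) + (12 + q))  0xff
step 3: u <- (min(tid, tid) * (q + u)) 0xff
step 4: q <- min((u % -2), (tid * tid)) 0xff
step 5: q <- 11                      0xff
step 6: u <- (2 // 4)                0xff
step 7: u <- (tid // -3)             0xff
step 8: u <- (min(-7, 4) % -2)       0xff
step 9: q <- q                       0xff
step 10: q <- min((q * 2), q)         0xff

Answer: 11 steps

q: 11,11,11,11,11,11,11,11
u: -1,-1,-1,-1,-1,-1,-1,-1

steps = 11; useful = 88; efficiency = 88/88 = 1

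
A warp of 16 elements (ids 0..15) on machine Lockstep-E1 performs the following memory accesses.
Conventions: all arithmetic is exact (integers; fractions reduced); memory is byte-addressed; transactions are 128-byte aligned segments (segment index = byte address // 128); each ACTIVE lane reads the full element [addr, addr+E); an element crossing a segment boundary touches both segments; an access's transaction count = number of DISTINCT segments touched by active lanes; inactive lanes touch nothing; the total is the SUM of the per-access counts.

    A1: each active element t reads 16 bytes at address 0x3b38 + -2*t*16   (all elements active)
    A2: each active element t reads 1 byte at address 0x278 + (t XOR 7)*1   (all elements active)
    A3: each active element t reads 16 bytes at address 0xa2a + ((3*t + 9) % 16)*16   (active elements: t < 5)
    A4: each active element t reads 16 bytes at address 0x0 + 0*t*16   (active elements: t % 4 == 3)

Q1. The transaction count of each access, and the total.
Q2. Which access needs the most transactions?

A1: 5 transactions
A2: 2 transactions
A3: 3 transactions
A4: 1 transaction

Answer: 5,2,3,1; total 11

Answer: A1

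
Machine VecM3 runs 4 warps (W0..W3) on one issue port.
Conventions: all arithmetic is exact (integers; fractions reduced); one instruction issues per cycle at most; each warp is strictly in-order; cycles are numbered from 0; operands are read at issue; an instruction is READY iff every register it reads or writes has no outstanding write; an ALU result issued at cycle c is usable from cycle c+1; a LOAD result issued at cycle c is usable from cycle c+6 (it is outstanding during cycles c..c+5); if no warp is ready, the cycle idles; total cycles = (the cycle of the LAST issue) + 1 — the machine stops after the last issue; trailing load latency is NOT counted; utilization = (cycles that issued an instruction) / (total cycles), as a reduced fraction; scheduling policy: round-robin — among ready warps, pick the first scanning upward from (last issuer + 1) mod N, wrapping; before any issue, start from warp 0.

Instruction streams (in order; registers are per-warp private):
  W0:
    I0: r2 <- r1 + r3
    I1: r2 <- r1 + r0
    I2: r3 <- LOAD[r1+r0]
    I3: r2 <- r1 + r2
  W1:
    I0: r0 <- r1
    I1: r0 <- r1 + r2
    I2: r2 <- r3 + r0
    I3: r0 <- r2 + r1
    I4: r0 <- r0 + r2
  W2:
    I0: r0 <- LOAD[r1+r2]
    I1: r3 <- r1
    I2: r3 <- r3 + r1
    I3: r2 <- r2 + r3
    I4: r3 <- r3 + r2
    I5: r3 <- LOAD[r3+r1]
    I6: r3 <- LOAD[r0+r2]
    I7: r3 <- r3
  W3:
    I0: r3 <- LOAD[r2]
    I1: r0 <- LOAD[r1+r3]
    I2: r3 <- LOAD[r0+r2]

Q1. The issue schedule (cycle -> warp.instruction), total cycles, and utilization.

cycle 0: W0.I0
cycle 1: W1.I0
cycle 2: W2.I0
cycle 3: W3.I0
cycle 4: W0.I1
cycle 5: W1.I1
cycle 6: W2.I1
cycle 7: W0.I2
cycle 8: W1.I2
cycle 9: W2.I2
cycle 10: W3.I1
cycle 11: W0.I3
cycle 12: W1.I3
cycle 13: W2.I3
cycle 14: W1.I4
cycle 15: W2.I4
cycle 16: W3.I2
cycle 17: W2.I5
cycle 18: idle
cycle 19: idle
cycle 20: idle
cycle 21: idle
cycle 22: idle
cycle 23: W2.I6
cycle 24: idle
cycle 25: idle
cycle 26: idle
cycle 27: idle
cycle 28: idle
cycle 29: W2.I7

Answer: 30 cycles, utilization 2/3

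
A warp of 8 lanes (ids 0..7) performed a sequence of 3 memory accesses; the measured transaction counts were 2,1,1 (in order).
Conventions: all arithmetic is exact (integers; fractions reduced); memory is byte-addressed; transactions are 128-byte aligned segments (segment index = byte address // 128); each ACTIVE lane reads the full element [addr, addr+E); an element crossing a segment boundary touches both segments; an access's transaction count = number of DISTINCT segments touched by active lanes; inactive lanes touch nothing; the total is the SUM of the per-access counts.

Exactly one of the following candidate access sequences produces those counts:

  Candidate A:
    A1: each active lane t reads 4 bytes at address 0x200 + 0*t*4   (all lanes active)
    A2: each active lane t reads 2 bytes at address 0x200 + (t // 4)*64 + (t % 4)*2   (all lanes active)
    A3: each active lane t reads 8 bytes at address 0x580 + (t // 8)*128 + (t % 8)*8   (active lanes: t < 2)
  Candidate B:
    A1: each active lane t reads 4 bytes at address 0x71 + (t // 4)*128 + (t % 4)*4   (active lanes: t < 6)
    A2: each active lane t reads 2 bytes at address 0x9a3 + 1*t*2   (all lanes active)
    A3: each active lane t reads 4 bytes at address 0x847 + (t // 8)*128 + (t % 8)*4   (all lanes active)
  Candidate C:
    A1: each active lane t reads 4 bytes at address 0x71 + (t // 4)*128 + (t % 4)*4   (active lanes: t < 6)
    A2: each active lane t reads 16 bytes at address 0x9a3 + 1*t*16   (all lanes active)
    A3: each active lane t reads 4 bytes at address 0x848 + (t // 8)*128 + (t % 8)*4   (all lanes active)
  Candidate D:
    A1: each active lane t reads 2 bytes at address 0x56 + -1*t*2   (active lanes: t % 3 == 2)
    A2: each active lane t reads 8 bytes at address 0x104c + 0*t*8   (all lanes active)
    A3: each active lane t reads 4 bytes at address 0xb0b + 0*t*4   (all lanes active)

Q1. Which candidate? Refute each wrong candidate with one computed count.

A: A1 gives 1 transaction, not 2
C: A2 gives 2 transactions, not 1
D: A1 gives 1 transaction, not 2
B: all counts match (2,1,1)

Answer: B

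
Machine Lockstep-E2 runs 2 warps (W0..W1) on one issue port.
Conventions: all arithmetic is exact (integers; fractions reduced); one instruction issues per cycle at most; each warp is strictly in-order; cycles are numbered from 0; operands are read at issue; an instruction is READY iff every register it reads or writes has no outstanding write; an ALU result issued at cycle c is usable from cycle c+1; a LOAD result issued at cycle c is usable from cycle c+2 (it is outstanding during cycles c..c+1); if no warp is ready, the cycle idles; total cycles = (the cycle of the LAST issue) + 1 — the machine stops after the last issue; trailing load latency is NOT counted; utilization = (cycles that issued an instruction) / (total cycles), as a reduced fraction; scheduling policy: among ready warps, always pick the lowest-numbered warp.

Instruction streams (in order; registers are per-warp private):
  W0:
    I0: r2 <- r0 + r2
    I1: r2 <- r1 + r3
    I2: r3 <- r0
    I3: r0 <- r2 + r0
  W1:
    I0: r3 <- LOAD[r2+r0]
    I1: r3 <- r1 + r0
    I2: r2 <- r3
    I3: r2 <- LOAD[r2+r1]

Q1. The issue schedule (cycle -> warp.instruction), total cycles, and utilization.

cycle 0: W0.I0
cycle 1: W0.I1
cycle 2: W0.I2
cycle 3: W0.I3
cycle 4: W1.I0
cycle 5: idle
cycle 6: W1.I1
cycle 7: W1.I2
cycle 8: W1.I3

Answer: 9 cycles, utilization 8/9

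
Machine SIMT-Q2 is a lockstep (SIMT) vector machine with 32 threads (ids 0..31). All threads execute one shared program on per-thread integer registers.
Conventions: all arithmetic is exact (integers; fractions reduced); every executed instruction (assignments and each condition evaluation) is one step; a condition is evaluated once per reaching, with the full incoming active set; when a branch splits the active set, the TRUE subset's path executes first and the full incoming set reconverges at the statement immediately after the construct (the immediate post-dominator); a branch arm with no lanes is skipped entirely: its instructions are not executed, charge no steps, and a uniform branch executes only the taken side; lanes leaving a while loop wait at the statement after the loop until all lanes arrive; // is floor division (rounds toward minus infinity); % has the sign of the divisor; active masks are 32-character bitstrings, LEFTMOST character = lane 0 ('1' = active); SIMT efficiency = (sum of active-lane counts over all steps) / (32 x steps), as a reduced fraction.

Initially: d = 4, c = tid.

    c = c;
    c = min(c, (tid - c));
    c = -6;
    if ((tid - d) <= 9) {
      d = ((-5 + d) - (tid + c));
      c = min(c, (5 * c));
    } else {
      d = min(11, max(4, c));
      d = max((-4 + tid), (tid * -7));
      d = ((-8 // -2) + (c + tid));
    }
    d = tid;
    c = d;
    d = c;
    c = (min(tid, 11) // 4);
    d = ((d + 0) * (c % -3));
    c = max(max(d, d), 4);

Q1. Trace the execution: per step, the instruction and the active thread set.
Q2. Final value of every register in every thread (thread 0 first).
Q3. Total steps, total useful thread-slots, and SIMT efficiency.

step 0: c <- c                       11111111111111111111111111111111
step 1: c <- min(c, (tid - c))       11111111111111111111111111111111
step 2: c <- -6                      11111111111111111111111111111111
step 3: eval ((tid - d) <= 9)        11111111111111111111111111111111
step 4: d <- ((-5 + d) - (tid + c))  11111111111111000000000000000000
step 5: c <- min(c, (5 * c))         11111111111111000000000000000000
step 6: d <- min(11, max(4, c))      00000000000000111111111111111111
step 7: d <- max((-4 + tid), (tid * -7)) 00000000000000111111111111111111
step 8: d <- ((-8 // -2) + (c + tid)) 00000000000000111111111111111111
step 9: d <- tid                     11111111111111111111111111111111
step 10: c <- d                       11111111111111111111111111111111
step 11: d <- c                       11111111111111111111111111111111
step 12: c <- (min(tid, 11) // 4)     11111111111111111111111111111111
step 13: d <- ((d + 0) * (c % -3))    11111111111111111111111111111111
step 14: c <- max(max(d, d), 4)       11111111111111111111111111111111

Answer: 15 steps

d: 0,0,0,0,-8,-10,-12,-14,-8,-9,-10,-11,-12,-13,-14,-15,-16,-17,-18,-19,-20,-21,-22,-23,-24,-25,-26,-27,-28,-29,-30,-31
c: 4,4,4,4,4,4,4,4,4,4,4,4,4,4,4,4,4,4,4,4,4,4,4,4,4,4,4,4,4,4,4,4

steps = 15; useful = 402; efficiency = 402/480 = 67/80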